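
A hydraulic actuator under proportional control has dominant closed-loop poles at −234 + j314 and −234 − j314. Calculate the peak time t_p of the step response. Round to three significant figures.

t_p = π/ω_d with ω_d = 314 (the imaginary part), so t_p = 0.0100 s.

t_p ≈ 0.0100 s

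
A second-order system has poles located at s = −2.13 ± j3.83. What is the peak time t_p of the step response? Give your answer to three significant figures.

t_p ≈ 0.820 s

t_p = π/ω_d with ω_d = 3.83 (the imaginary part), so t_p = 0.820 s.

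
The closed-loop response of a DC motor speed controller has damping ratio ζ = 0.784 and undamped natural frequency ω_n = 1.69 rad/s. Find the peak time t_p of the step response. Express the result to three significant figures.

The damped frequency is ω_d = ω_n√(1−ζ²) = 1.69·√(1−0.615) = 1.05 rad/s.
Peak time t_p = π/ω_d = π/1.05 = 2.99 s.

t_p ≈ 2.99 s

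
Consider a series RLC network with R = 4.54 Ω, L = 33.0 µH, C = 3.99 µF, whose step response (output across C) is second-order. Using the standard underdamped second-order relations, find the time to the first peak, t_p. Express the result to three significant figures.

For a series RLC circuit (capacitor voltage as output), ω_n = 1/√(LC) = 1/√(33.0 µH · 3.99 µF) = 87100 rad/s.
ζ = (R/2)·√(C/L) = (4.54/2)·√(3.99 µF/33.0 µH) = 0.789.
ω_d = ω_n√(1−ζ²) = 53500 rad/s. t_p = π/ω_d = 0.0000587 s.

t_p ≈ 0.0000587 s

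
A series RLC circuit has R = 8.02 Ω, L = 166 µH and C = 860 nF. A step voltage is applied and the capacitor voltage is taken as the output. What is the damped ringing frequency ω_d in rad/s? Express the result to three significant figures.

ω_d ≈ 80100 rad/s

For a series RLC circuit (capacitor voltage as output), ω_n = 1/√(LC) = 1/√(166 µH · 860 nF) = 83700 rad/s.
ζ = (R/2)·√(C/L) = (8.02/2)·√(860 nF/166 µH) = 0.289.
The damped frequency ω_d = ω_n√(1−ζ²) = 80100 rad/s.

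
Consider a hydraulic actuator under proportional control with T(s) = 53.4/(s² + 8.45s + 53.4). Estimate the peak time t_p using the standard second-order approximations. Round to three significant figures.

ω_n = √53.4 = 7.31 rad/s; ζ = 8.45/(2·7.31) = 0.578.
ω_d = ω_n√(1−ζ²) = 5.96 rad/s. Then t_p = π/ω_d = 0.527 s.

t_p ≈ 0.527 s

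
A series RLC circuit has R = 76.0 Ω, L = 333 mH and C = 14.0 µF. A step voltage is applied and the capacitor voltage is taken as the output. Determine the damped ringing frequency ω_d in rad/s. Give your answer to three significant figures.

ω_d ≈ 449 rad/s

For a series RLC circuit (capacitor voltage as output), ω_n = 1/√(LC) = 1/√(333 mH · 14.0 µF) = 463 rad/s.
ζ = (R/2)·√(C/L) = (76.0/2)·√(14.0 µF/333 mH) = 0.246.
ω_d = 463·√(1 − 0.246²) = 449 rad/s.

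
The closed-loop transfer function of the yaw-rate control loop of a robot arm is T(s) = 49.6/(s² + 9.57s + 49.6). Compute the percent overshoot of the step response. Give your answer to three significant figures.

%OS ≈ 5.45%

Matching coefficients with s² + 2ζω_n s + ω_n² gives ω_n² = 49.6 ⇒ ω_n = 7.04 rad/s, and ζ = 9.57/(2ω_n) = 0.679.
%OS = 100·exp(−πζ/√(1−ζ²)) = 5.45%.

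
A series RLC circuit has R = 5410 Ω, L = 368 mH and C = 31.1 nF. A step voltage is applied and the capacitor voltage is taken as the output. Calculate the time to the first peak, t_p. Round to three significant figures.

t_p ≈ 0.000544 s

For a series RLC circuit (capacitor voltage as output), ω_n = 1/√(LC) = 1/√(368 mH · 31.1 nF) = 9350 rad/s.
ζ = (R/2)·√(C/L) = (5410/2)·√(31.1 nF/368 mH) = 0.786.
ω_d = ω_n√(1−ζ²) = 5770 rad/s. t_p = π/ω_d = 0.000544 s.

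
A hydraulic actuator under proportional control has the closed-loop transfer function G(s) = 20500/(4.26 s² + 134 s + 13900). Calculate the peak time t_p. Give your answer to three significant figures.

t_p ≈ 0.0572 s

Dividing through by 4.26: denominator becomes s² + 31.46 s + 3263.
So ω_n = √3263 = 57.1 rad/s and ζ = 31.46/(2·57.1) = 0.275.
ω_d = ω_n√(1−ζ²) = 54.9 rad/s. t_p = π/ω_d = 0.0572 s.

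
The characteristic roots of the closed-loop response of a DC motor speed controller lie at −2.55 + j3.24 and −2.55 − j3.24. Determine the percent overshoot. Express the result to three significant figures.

With σ = 2.55, ω_d = 3.24: ω_n = √(σ²+ω_d²) = 4.12 rad/s, ζ = σ/ω_n = 0.618.
%OS = 100·exp(−πζ/√(1−ζ²)) = 8.44%.

%OS ≈ 8.44%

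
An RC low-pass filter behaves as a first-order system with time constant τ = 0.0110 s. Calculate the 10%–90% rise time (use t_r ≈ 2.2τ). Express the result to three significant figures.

t_r ≈ 0.0242 s

t_r ≈ 2.2τ = 0.0242 s.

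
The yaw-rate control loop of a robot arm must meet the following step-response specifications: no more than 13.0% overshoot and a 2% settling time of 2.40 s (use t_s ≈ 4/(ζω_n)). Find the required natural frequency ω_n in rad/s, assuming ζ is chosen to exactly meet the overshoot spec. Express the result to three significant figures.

Inverting the overshoot relation: ζ = |ln 0.130|/√(π² + ln²0.130) = 0.545.
From t_s ≈ 4/(ζω_n): ω_n = 4/(ζ·t_s) = 4/(0.545·2.40) = 3.06 rad/s.

ω_n ≈ 3.06 rad/s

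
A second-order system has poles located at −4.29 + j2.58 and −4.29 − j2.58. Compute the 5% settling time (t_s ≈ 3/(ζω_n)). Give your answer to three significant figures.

For poles at −σ ± jω_d, ζω_n = σ = 4.29, so t_s ≈ 3/σ = 0.699 s.

t_s ≈ 0.699 s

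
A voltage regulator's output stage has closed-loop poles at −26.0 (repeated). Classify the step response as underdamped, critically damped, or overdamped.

critically damped

Since there is a repeated negative-real pole, the response is critically damped.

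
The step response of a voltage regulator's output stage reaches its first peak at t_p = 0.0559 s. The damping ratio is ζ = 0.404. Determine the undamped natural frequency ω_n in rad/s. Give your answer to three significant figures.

ω_n ≈ 61.4 rad/s

Peak time t_p = π/ω_d, so ω_d = π/t_p = π/0.0559 = 56.2 rad/s.
ω_n = ω_d/√(1−ζ²) = 56.2/√0.837 = 61.4 rad/s.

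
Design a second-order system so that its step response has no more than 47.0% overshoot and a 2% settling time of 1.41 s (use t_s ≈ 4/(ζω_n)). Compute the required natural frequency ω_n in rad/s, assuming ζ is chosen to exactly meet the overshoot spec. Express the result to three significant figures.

Inverting the overshoot relation: ζ = |ln 0.470|/√(π² + ln²0.470) = 0.234.
Then ω_n = 4/(ζ t_s) = 4/(0.234 × 1.41) = 12.1 rad/s.

ω_n ≈ 12.1 rad/s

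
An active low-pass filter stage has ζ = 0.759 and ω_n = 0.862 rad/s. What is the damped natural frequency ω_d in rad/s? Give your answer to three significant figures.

ω_d ≈ 0.561 rad/s

ω_d = ω_n√(1−ζ²) = 0.862·√0.424 = 0.561 rad/s.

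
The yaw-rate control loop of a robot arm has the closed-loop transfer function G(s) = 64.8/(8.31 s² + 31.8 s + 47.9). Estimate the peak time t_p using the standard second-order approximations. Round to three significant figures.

t_p ≈ 2.17 s

Dividing through by 8.31: denominator becomes s² + 3.827 s + 5.764.
So ω_n = √5.764 = 2.40 rad/s and ζ = 3.827/(2·2.40) = 0.797.
ω_d = 2.40·√(1 − 0.797²) = 1.45 rad/s. t_p = π/ω_d = 2.17 s.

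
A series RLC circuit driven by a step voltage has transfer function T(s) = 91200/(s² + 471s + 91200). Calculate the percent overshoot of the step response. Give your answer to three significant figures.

ω_n = √91200 = 302 rad/s; ζ = 471/(2·302) = 0.780.
%OS = 100 e^{−πζ/√(1−ζ²)} with ζ = 0.780 gives 2.00%.

%OS ≈ 2.00%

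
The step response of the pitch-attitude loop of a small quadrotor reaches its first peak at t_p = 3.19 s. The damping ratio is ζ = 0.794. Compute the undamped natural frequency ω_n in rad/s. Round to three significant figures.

ω_n ≈ 1.62 rad/s

Peak time t_p = π/ω_d, so ω_d = π/t_p = π/3.19 = 0.985 rad/s.
ω_n = ω_d/√(1−ζ²) = 0.985/√0.370 = 1.62 rad/s.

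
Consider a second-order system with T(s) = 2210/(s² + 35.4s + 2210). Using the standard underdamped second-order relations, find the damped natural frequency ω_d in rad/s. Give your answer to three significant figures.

Matching coefficients with s² + 2ζω_n s + ω_n² gives ω_n² = 2210 ⇒ ω_n = 47.0 rad/s, and ζ = 35.4/(2ω_n) = 0.377.
ω_d = ω_n√(1−ζ²) = 43.6 rad/s.

ω_d ≈ 43.6 rad/s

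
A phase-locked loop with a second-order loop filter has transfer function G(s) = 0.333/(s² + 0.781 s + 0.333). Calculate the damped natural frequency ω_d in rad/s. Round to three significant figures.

ω_n = √0.333 = 0.577 rad/s; ζ = 0.781/(2·0.577) = 0.677.
The damped frequency ω_d = ω_n√(1−ζ²) = 0.425 rad/s.

ω_d ≈ 0.425 rad/s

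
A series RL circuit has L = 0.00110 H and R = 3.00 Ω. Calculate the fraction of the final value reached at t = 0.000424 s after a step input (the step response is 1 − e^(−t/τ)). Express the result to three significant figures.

τ = L/R = 0.00110/3.00 = 0.000367 s.
y(t)/y_∞ = 1 − e^(−t/τ) = 1 − e^(−0.000424/0.000367) = 1 − e^(−1.16) = 0.685.

y/y_∞ ≈ 0.685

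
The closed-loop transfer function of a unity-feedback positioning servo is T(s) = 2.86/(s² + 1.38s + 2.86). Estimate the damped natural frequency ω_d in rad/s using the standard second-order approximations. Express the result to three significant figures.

Comparing the denominator to s² + 2ζω_n s + ω_n²: ω_n = √2.86 = 1.69 rad/s, and 2ζω_n = 1.38 so ζ = 1.38/(2·1.69) = 0.408.
The damped frequency ω_d = ω_n√(1−ζ²) = 1.54 rad/s.

ω_d ≈ 1.54 rad/s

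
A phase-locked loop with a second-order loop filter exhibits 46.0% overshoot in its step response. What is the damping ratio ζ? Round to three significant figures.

ζ ≈ 0.240

Inverting the overshoot relation: ζ = |ln 0.460|/√(π² + ln²0.460) = 0.240.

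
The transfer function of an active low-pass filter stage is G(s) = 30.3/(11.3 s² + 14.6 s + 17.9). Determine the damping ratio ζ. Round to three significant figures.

ζ ≈ 0.513

Dividing through by 11.3: denominator becomes s² + 1.292 s + 1.584.
So ω_n = √1.584 = 1.26 rad/s and ζ = 1.292/(2·1.26) = 0.513.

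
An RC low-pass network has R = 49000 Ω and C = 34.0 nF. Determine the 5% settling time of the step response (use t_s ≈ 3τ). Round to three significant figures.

τ = RC = 49000 × 34.0 nF = 0.00167 s.
t_s ≈ 3τ = 0.00500 s.

t_s ≈ 0.00500 s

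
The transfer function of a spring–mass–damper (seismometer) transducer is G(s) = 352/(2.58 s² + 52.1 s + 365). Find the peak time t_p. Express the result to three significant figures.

Dividing through by 2.58: denominator becomes s² + 20.19 s + 141.5.
So ω_n = √141.5 = 11.9 rad/s and ζ = 20.19/(2·11.9) = 0.849.
ω_d = 11.9·√(1 − 0.849²) = 6.29 rad/s. t_p = π/ω_d = 0.500 s.

t_p ≈ 0.500 s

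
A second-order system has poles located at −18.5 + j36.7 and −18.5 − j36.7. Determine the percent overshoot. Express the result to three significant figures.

With σ = 18.5, ω_d = 36.7: ω_n = √(σ²+ω_d²) = 41.1 rad/s, ζ = σ/ω_n = 0.450.
%OS = 100·exp(−πζ/√(1−ζ²)) = 20.5%.

%OS ≈ 20.5%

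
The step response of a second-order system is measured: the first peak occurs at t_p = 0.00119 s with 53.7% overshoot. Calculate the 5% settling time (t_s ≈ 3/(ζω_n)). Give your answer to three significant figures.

The overshoot fixes ζ = −ln(OS)/√(π²+ln²(OS)) = 0.194.
From t_p = π/ω_d, ω_d = π/0.00119 = 2640 rad/s, so ω_n = ω_d/√(1−ζ²) = 2690 rad/s.
t_s ≈ 3/(ζω_n) = 3/(0.194·2690) = 0.00574 s.

t_s ≈ 0.00574 s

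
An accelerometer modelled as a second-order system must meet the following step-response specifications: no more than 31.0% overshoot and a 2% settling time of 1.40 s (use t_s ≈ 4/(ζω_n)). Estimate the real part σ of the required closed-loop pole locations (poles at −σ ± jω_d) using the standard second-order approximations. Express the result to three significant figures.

σ ≈ 2.86

The settling-time spec alone fixes σ = ζω_n = 4/t_s = 4/1.40 = 2.86.
(Overshoot then fixes ζ = 0.349 and hence ω_d = σ·√(1−ζ²)/ζ = 7.66 rad/s.)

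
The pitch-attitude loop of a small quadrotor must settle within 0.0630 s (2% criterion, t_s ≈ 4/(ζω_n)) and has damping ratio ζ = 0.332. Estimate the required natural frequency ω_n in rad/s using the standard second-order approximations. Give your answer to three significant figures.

Rearranging t_s ≈ 4/(ζω_n) gives ω_n = 4/(ζ·t_s) = 4/(0.332 × 0.0630) = 191 rad/s.

ω_n ≈ 191 rad/s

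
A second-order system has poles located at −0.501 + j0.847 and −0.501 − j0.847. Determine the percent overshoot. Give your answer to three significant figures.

%OS ≈ 15.6%

|pole| = ω_n = √(0.501² + 0.847²) = 0.984 rad/s; ζ = cos θ = σ/ω_n = 0.509.
%OS = 100 e^{−πζ/√(1−ζ²)} with ζ = 0.509 gives 15.6%.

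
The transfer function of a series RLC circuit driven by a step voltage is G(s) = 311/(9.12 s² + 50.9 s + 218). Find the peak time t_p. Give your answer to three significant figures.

t_p ≈ 0.783 s

Dividing through by 9.12: denominator becomes s² + 5.581 s + 23.90.
So ω_n = √23.90 = 4.89 rad/s and ζ = 5.581/(2·4.89) = 0.571.
ω_d = 4.89·√(1 − 0.571²) = 4.01 rad/s. t_p = π/ω_d = 0.783 s.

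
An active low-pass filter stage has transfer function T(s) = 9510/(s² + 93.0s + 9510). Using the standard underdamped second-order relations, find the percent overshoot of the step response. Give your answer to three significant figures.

Matching coefficients with s² + 2ζω_n s + ω_n² gives ω_n² = 9510 ⇒ ω_n = 97.5 rad/s, and ζ = 93.0/(2ω_n) = 0.477.
Overshoot: exp(−π·0.477/√(1−0.477²)) = 0.182, i.e. 18.2%.

%OS ≈ 18.2%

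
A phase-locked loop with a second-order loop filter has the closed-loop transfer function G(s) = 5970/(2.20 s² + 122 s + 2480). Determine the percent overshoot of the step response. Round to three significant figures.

Dividing through by 2.20: denominator becomes s² + 55.45 s + 1127.
So ω_n = √1127 = 33.6 rad/s and ζ = 55.45/(2·33.6) = 0.826.
%OS = 100·exp(−πζ/√(1−ζ²)) = 1.00%.

%OS ≈ 1.00%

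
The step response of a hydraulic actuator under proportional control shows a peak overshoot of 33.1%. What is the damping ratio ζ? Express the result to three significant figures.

ζ ≈ 0.332

Inverting the overshoot relation: ζ = |ln 0.331|/√(π² + ln²0.331) = 0.332.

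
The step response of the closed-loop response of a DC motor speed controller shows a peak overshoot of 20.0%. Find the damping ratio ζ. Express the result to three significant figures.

ζ = −ln(OS)/√(π² + (ln OS)²). With OS = 0.200, ln OS = −1.609 and ζ = 1.609/3.530 = 0.456.

ζ ≈ 0.456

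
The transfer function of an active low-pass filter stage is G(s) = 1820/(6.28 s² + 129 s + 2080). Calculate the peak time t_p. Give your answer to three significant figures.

Dividing through by 6.28: denominator becomes s² + 20.54 s + 331.2.
So ω_n = √331.2 = 18.2 rad/s and ζ = 20.54/(2·18.2) = 0.564.
ω_d = ω_n√(1−ζ²) = 15.0 rad/s. t_p = π/ω_d = 0.209 s.

t_p ≈ 0.209 s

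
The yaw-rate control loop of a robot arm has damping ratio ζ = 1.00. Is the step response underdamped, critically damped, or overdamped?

Since ζ = 1, the system is critically damped.

critically damped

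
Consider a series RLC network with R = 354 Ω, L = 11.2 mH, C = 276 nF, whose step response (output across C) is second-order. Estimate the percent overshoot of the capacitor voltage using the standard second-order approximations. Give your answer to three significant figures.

%OS ≈ 0.308%

For a series RLC circuit (capacitor voltage as output), ω_n = 1/√(LC) = 1/√(11.2 mH · 276 nF) = 18000 rad/s.
ζ = (R/2)·√(C/L) = (354/2)·√(276 nF/11.2 mH) = 0.879.
Overshoot: exp(−π·0.879/√(1−0.879²)) = 0.00308, i.e. 0.308%.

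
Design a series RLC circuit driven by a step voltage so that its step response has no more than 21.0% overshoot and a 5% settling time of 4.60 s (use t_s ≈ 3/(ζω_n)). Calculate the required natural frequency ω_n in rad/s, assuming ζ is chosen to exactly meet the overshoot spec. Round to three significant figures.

From %OS = 100·exp(−πζ/√(1−ζ²)), invert to get ζ = −ln(OS)/√(π² + ln²(OS)) with OS = 0.210.
−ln 0.210 = 1.561, so ζ = 1.561/√(π² + 2.436) = 0.445.
From t_s ≈ 3/(ζω_n): ω_n = 3/(ζ·t_s) = 3/(0.445·4.60) = 1.47 rad/s.

ω_n ≈ 1.47 rad/s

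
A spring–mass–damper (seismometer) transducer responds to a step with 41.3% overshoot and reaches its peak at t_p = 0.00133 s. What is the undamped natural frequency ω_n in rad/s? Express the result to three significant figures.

ω_n ≈ 2450 rad/s

The overshoot fixes ζ = −ln(OS)/√(π²+ln²(OS)) = 0.271.
t_p = π/ω_d ⇒ ω_d = 2360 rad/s; then ω_n = ω_d/√(1−ζ²) = 2450 rad/s.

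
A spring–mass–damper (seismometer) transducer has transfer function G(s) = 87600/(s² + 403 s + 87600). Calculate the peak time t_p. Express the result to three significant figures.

ω_n = √87600 = 296 rad/s; ζ = 403/(2·296) = 0.681.
The damped frequency ω_d = ω_n√(1−ζ²) = 217 rad/s. Then t_p = π/ω_d = 0.0145 s.

t_p ≈ 0.0145 s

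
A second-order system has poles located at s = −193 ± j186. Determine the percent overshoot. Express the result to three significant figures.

%OS ≈ 3.84%

|pole| = ω_n = √(193² + 186²) = 268 rad/s; ζ = cos θ = σ/ω_n = 0.720.
Overshoot: exp(−π·0.720/√(1−0.720²)) = 0.0384, i.e. 3.84%.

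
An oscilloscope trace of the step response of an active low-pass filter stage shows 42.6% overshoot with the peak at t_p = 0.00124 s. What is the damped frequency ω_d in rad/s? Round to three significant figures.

ω_d ≈ 2530 rad/s

t_p = π/ω_d, so ω_d = π/0.00124 = 2530 rad/s.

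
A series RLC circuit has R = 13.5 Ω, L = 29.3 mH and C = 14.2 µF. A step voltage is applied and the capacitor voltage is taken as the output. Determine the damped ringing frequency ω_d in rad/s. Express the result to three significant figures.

ω_d ≈ 1530 rad/s

For a series RLC circuit (capacitor voltage as output), ω_n = 1/√(LC) = 1/√(29.3 mH · 14.2 µF) = 1550 rad/s.
ζ = (R/2)·√(C/L) = (13.5/2)·√(14.2 µF/29.3 mH) = 0.149.
ω_d = ω_n√(1−ζ²) = 1530 rad/s.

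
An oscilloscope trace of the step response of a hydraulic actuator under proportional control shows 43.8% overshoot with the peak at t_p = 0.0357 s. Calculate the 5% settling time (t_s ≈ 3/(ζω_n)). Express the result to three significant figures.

From the overshoot, ζ = −ln(OS)/√(π²+ln²(OS)) = 0.254.
From t_p = π/ω_d, ω_d = π/0.0357 = 88.0 rad/s, so ω_n = ω_d/√(1−ζ²) = 91.0 rad/s.
t_s ≈ 3/(ζω_n) = 3/(0.254·91.0) = 0.130 s.

t_s ≈ 0.130 s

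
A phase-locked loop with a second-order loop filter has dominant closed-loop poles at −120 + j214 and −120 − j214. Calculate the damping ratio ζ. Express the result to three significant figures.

ζ ≈ 0.489

The poles are at −σ ± jω_d with σ = 120 and ω_d = 214, so ω_n = √(σ²+ω_d²) = 245 rad/s and ζ = σ/ω_n = 0.489.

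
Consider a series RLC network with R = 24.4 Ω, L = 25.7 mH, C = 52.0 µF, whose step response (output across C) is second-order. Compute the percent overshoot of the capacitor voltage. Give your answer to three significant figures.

%OS ≈ 12.7%

For a series RLC circuit (capacitor voltage as output), ω_n = 1/√(LC) = 1/√(25.7 mH · 52.0 µF) = 865 rad/s.
ζ = (R/2)·√(C/L) = (24.4/2)·√(52.0 µF/25.7 mH) = 0.549.
%OS = 100·exp(−πζ/√(1−ζ²)) = 12.7%.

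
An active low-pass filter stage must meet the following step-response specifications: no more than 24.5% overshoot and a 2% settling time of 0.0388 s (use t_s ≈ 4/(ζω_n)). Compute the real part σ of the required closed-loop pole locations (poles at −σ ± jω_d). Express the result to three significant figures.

σ ≈ 103

The settling-time spec alone fixes σ = ζω_n = 4/t_s = 4/0.0388 = 103.
(Overshoot then fixes ζ = 0.409 and hence ω_d = σ·√(1−ζ²)/ζ = 230 rad/s.)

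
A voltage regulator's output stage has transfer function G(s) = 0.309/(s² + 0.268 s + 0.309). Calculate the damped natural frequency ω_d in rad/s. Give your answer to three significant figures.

ω_d ≈ 0.539 rad/s

Comparing the denominator to s² + 2ζω_n s + ω_n²: ω_n = √0.309 = 0.556 rad/s, and 2ζω_n = 0.268 so ζ = 0.268/(2·0.556) = 0.241.
The damped frequency ω_d = ω_n√(1−ζ²) = 0.539 rad/s.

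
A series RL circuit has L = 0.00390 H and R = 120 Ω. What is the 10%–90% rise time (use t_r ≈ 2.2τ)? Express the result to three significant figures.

t_r ≈ 0.0000715 s

τ = L/R = 0.00390/120 = 0.0000325 s.
t_r ≈ 2.2τ = 0.0000715 s.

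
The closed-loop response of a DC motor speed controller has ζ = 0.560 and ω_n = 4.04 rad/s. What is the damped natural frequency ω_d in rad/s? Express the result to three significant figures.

ω_d = ω_n√(1−ζ²) = 4.04·√0.686 = 3.35 rad/s.

ω_d ≈ 3.35 rad/s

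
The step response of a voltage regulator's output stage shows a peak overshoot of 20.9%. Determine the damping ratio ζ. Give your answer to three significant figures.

ζ ≈ 0.446

From %OS = 100·exp(−πζ/√(1−ζ²)), invert to get ζ = −ln(OS)/√(π² + ln²(OS)) with OS = 0.209.
−ln 0.209 = 1.565, so ζ = 1.565/√(π² + 2.451) = 0.446.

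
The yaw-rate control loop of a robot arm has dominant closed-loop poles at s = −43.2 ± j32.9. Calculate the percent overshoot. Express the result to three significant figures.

%OS ≈ 1.62%

With σ = 43.2, ω_d = 32.9: ω_n = √(σ²+ω_d²) = 54.3 rad/s, ζ = σ/ω_n = 0.796.
%OS = 100 e^{−πζ/√(1−ζ²)} with ζ = 0.796 gives 1.62%.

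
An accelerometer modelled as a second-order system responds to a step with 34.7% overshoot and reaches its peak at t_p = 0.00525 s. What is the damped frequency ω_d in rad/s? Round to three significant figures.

t_p = π/ω_d, so ω_d = π/0.00525 = 598 rad/s.

ω_d ≈ 598 rad/s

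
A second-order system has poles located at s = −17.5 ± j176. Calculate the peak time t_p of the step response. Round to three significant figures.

t_p = π/ω_d with ω_d = 176 (the imaginary part), so t_p = 0.0178 s.

t_p ≈ 0.0178 s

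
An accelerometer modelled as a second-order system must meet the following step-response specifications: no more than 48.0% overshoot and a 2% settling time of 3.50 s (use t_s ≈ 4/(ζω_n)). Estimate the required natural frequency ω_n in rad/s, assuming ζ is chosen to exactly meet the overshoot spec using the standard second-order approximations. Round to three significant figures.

From %OS = 100·exp(−πζ/√(1−ζ²)), invert to get ζ = −ln(OS)/√(π² + ln²(OS)) with OS = 0.480.
−ln 0.480 = 0.7340, so ζ = 0.7340/√(π² + 0.5387) = 0.228.
Then ω_n = 4/(ζ t_s) = 4/(0.228 × 3.50) = 5.02 rad/s.

ω_n ≈ 5.02 rad/s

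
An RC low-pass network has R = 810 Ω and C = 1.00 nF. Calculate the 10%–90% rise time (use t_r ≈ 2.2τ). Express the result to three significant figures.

τ = RC = 810 × 1.00 nF = 0.000000810 s.
t_r ≈ 2.2τ = 0.00000178 s.

t_r ≈ 0.00000178 s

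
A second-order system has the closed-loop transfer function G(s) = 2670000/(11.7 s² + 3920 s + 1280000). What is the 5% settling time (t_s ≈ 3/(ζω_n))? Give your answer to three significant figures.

t_s ≈ 0.0179 s

Dividing through by 11.7: denominator becomes s² + 335.0 s + 109400.
So ω_n = √109400 = 331 rad/s and ζ = 335.0/(2·331) = 0.506.
t_s ≈ 3/(ζω_n) = 0.0179 s.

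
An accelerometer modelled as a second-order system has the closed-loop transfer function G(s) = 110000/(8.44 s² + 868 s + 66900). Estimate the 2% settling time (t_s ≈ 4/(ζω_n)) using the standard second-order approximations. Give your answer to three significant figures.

t_s ≈ 0.0778 s

Dividing through by 8.44: denominator becomes s² + 102.8 s + 7927.
So ω_n = √7927 = 89.0 rad/s and ζ = 102.8/(2·89.0) = 0.578.
t_s ≈ 4/(ζω_n) = 0.0778 s.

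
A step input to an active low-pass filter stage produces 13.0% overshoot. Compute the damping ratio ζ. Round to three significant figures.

ζ = −ln(OS)/√(π² + (ln OS)²). With OS = 0.130, ln OS = −2.040 and ζ = 2.040/3.746 = 0.545.

ζ ≈ 0.545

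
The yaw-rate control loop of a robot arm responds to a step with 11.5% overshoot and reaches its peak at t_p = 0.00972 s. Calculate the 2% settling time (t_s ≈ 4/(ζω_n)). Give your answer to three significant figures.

t_s ≈ 0.0180 s

The overshoot fixes ζ = −ln(OS)/√(π²+ln²(OS)) = 0.567.
t_p = π/ω_d ⇒ ω_d = 323 rad/s; then ω_n = ω_d/√(1−ζ²) = 392 rad/s.
t_s ≈ 4/(ζω_n) = 4/(0.567·392) = 0.0180 s.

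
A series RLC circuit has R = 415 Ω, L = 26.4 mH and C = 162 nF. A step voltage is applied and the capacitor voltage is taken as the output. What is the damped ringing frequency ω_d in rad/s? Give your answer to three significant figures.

For a series RLC circuit (capacitor voltage as output), ω_n = 1/√(LC) = 1/√(26.4 mH · 162 nF) = 15300 rad/s.
ζ = (R/2)·√(C/L) = (415/2)·√(162 nF/26.4 mH) = 0.514.
ω_d = 15300·√(1 − 0.514²) = 13100 rad/s.

ω_d ≈ 13100 rad/s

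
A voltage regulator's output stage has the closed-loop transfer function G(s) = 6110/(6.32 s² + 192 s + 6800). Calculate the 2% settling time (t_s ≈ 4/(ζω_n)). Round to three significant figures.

t_s ≈ 0.263 s

Dividing through by 6.32: denominator becomes s² + 30.38 s + 1076.
So ω_n = √1076 = 32.8 rad/s and ζ = 30.38/(2·32.8) = 0.463.
t_s ≈ 4/(ζω_n) = 0.263 s.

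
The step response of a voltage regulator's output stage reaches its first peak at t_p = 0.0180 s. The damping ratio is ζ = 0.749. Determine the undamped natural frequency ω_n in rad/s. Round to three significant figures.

Peak time t_p = π/ω_d, so ω_d = π/t_p = π/0.0180 = 175 rad/s.
ω_n = ω_d/√(1−ζ²) = 175/√0.439 = 263 rad/s.

ω_n ≈ 263 rad/s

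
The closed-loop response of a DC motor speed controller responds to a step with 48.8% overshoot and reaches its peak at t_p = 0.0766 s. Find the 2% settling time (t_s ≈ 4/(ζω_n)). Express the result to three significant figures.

The overshoot fixes ζ = −ln(OS)/√(π²+ln²(OS)) = 0.223.
From t_p = π/ω_d, ω_d = π/0.0766 = 41.0 rad/s, so ω_n = ω_d/√(1−ζ²) = 42.1 rad/s.
t_s ≈ 4/(ζω_n) = 4/(0.223·42.1) = 0.427 s.

t_s ≈ 0.427 s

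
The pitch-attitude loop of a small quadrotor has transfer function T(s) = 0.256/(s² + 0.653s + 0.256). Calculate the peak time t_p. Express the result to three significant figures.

t_p ≈ 8.13 s

Matching coefficients with s² + 2ζω_n s + ω_n² gives ω_n² = 0.256 ⇒ ω_n = 0.506 rad/s, and ζ = 0.653/(2ω_n) = 0.645.
ω_d = 0.506·√(1 − 0.645²) = 0.387 rad/s. Then t_p = π/ω_d = 8.13 s.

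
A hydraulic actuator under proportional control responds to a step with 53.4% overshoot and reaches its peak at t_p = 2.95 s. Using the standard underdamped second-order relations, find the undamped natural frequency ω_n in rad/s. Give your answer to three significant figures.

ω_n ≈ 1.09 rad/s

ζ from %OS: ζ = |ln 0.534|/√(π²+ln²0.534) = 0.196.
t_p = π/ω_d ⇒ ω_d = 1.06 rad/s; then ω_n = ω_d/√(1−ζ²) = 1.09 rad/s.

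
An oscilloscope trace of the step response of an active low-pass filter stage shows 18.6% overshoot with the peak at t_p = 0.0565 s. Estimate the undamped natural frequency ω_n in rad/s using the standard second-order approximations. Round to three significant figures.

ζ from %OS: ζ = |ln 0.186|/√(π²+ln²0.186) = 0.472.
t_p = π/ω_d ⇒ ω_d = 55.6 rad/s; then ω_n = ω_d/√(1−ζ²) = 63.1 rad/s.

ω_n ≈ 63.1 rad/s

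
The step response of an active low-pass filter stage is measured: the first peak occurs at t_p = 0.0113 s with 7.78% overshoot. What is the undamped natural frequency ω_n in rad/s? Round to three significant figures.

ω_n ≈ 358 rad/s

ζ from %OS: ζ = |ln 0.0778|/√(π²+ln²0.0778) = 0.631.
t_p = π/ω_d ⇒ ω_d = 278 rad/s; then ω_n = ω_d/√(1−ζ²) = 358 rad/s.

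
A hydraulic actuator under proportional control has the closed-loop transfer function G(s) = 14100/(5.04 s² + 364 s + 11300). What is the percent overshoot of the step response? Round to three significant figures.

Dividing through by 5.04: denominator becomes s² + 72.22 s + 2242.
So ω_n = √2242 = 47.4 rad/s and ζ = 72.22/(2·47.4) = 0.763.
%OS = 100 e^{−πζ/√(1−ζ²)} with ζ = 0.763 gives 2.46%.

%OS ≈ 2.46%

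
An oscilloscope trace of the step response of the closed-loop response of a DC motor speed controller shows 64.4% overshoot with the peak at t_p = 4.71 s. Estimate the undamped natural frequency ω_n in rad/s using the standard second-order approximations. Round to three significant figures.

ω_n ≈ 0.674 rad/s

From the overshoot, ζ = −ln(OS)/√(π²+ln²(OS)) = 0.139.
From t_p = π/ω_d, ω_d = π/4.71 = 0.667 rad/s, so ω_n = ω_d/√(1−ζ²) = 0.674 rad/s.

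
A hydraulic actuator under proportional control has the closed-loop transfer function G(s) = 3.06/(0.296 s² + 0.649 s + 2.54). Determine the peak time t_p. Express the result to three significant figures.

Dividing through by 0.296: denominator becomes s² + 2.193 s + 8.581.
So ω_n = √8.581 = 2.93 rad/s and ζ = 2.193/(2·2.93) = 0.374.
The damped frequency ω_d = ω_n√(1−ζ²) = 2.72 rad/s. t_p = π/ω_d = 1.16 s.

t_p ≈ 1.16 s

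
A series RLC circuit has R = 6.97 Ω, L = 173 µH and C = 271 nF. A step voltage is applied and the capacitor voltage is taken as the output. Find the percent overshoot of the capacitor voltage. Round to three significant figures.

For a series RLC circuit (capacitor voltage as output), ω_n = 1/√(LC) = 1/√(173 µH · 271 nF) = 146000 rad/s.
ζ = (R/2)·√(C/L) = (6.97/2)·√(271 nF/173 µH) = 0.138.
Overshoot: exp(−π·0.138/√(1−0.138²)) = 0.646, i.e. 64.6%.

%OS ≈ 64.6%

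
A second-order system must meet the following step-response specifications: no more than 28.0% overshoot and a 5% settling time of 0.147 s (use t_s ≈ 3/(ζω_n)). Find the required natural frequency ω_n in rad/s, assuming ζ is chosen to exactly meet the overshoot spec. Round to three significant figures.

ω_n ≈ 54.3 rad/s

Inverting the overshoot relation: ζ = |ln 0.280|/√(π² + ln²0.280) = 0.376.
Then ω_n = 3/(ζ t_s) = 3/(0.376 × 0.147) = 54.3 rad/s.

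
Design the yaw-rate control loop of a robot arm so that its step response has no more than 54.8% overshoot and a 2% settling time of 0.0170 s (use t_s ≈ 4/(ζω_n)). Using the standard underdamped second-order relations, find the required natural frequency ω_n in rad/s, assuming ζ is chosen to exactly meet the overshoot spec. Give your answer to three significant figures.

From %OS = 100·exp(−πζ/√(1−ζ²)), invert to get ζ = −ln(OS)/√(π² + ln²(OS)) with OS = 0.548.
−ln 0.548 = 0.6015, so ζ = 0.6015/√(π² + 0.3618) = 0.188.
Then ω_n = 4/(ζ t_s) = 4/(0.188 × 0.0170) = 1250 rad/s.

ω_n ≈ 1250 rad/s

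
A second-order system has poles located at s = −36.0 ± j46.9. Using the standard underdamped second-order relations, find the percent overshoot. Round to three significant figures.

With σ = 36.0, ω_d = 46.9: ω_n = √(σ²+ω_d²) = 59.1 rad/s, ζ = σ/ω_n = 0.609.
Overshoot: exp(−π·0.609/√(1−0.609²)) = 0.0897, i.e. 8.97%.

%OS ≈ 8.97%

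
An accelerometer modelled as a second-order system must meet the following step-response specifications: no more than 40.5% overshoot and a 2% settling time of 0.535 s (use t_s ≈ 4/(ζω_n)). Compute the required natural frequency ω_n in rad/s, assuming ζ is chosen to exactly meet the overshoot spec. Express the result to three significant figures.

Inverting the overshoot relation: ζ = |ln 0.405|/√(π² + ln²0.405) = 0.276.
From t_s ≈ 4/(ζω_n): ω_n = 4/(ζ·t_s) = 4/(0.276·0.535) = 27.0 rad/s.

ω_n ≈ 27.0 rad/s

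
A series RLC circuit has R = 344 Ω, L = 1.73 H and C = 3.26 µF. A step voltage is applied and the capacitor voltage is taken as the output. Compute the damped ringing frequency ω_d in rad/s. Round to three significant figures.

ω_d ≈ 409 rad/s

For a series RLC circuit (capacitor voltage as output), ω_n = 1/√(LC) = 1/√(1.73 H · 3.26 µF) = 421 rad/s.
ζ = (R/2)·√(C/L) = (344/2)·√(3.26 µF/1.73 H) = 0.236.
The damped frequency ω_d = ω_n√(1−ζ²) = 409 rad/s.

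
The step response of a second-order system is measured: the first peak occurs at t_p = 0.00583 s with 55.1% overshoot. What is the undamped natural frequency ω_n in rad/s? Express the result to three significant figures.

ω_n ≈ 548 rad/s

ζ from %OS: ζ = |ln 0.551|/√(π²+ln²0.551) = 0.186.
t_p = π/ω_d ⇒ ω_d = 539 rad/s; then ω_n = ω_d/√(1−ζ²) = 548 rad/s.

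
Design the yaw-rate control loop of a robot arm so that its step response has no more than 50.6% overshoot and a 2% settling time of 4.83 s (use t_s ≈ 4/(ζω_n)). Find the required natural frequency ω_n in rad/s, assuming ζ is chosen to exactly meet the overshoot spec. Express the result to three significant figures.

Inverting the overshoot relation: ζ = |ln 0.506|/√(π² + ln²0.506) = 0.212.
From t_s ≈ 4/(ζω_n): ω_n = 4/(ζ·t_s) = 4/(0.212·4.83) = 3.91 rad/s.

ω_n ≈ 3.91 rad/s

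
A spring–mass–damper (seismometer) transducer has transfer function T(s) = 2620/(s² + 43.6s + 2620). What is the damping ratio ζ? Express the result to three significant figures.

ω_n = √2620 = 51.2 rad/s; ζ = 43.6/(2·51.2) = 0.426.

ζ ≈ 0.426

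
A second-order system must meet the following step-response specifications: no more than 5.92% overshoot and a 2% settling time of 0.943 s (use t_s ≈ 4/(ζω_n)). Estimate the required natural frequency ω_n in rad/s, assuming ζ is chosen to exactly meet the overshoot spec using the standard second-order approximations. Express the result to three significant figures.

ω_n ≈ 6.34 rad/s

ζ = −ln(OS)/√(π² + (ln OS)²). With OS = 0.0592, ln OS = −2.827 and ζ = 2.827/4.226 = 0.669.
From t_s ≈ 4/(ζω_n): ω_n = 4/(ζ·t_s) = 4/(0.669·0.943) = 6.34 rad/s.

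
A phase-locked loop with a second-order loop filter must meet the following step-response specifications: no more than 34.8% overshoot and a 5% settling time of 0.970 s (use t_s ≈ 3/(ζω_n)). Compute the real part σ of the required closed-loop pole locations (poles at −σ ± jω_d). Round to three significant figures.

The settling-time spec alone fixes σ = ζω_n = 3/t_s = 3/0.970 = 3.09.
(Overshoot then fixes ζ = 0.318 and hence ω_d = σ·√(1−ζ²)/ζ = 9.20 rad/s.)

σ ≈ 3.09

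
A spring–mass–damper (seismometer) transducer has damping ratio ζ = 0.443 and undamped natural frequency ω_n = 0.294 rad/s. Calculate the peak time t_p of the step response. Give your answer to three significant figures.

The damped frequency is ω_d = ω_n√(1−ζ²) = 0.294·√(1−0.196) = 0.264 rad/s.
Peak time t_p = π/ω_d = π/0.264 = 11.9 s.

t_p ≈ 11.9 s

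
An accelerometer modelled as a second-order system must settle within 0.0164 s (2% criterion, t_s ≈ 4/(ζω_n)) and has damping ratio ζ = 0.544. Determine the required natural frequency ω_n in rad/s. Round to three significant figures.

Rearranging t_s ≈ 4/(ζω_n) gives ω_n = 4/(ζ·t_s) = 4/(0.544 × 0.0164) = 448 rad/s.

ω_n ≈ 448 rad/s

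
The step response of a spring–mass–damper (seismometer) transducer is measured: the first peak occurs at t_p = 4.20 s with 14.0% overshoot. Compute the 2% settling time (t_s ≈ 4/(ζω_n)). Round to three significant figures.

t_s ≈ 8.54 s

From the overshoot, ζ = −ln(OS)/√(π²+ln²(OS)) = 0.531.
t_p = π/ω_d ⇒ ω_d = 0.748 rad/s; then ω_n = ω_d/√(1−ζ²) = 0.882 rad/s.
t_s ≈ 4/(ζω_n) = 4/(0.531·0.882) = 8.54 s.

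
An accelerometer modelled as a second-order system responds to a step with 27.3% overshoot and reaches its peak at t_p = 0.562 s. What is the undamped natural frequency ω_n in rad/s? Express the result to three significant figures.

The overshoot fixes ζ = −ln(OS)/√(π²+ln²(OS)) = 0.382.
From t_p = π/ω_d, ω_d = π/0.562 = 5.59 rad/s, so ω_n = ω_d/√(1−ζ²) = 6.05 rad/s.

ω_n ≈ 6.05 rad/s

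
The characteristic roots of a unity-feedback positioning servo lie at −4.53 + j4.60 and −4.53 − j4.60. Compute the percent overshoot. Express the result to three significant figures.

|pole| = ω_n = √(4.53² + 4.60²) = 6.46 rad/s; ζ = cos θ = σ/ω_n = 0.702.
%OS = 100 e^{−πζ/√(1−ζ²)} with ζ = 0.702 gives 4.53%.

%OS ≈ 4.53%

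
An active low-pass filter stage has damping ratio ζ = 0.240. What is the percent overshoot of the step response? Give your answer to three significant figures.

For an underdamped second-order system, %OS = 100·exp(−πζ/√(1−ζ²)).
πζ/√(1−ζ²) = π·0.240/√(1−0.0576) = 0.7767, so %OS = 100·e^(−0.7767) = 46.0%.

%OS ≈ 46.0%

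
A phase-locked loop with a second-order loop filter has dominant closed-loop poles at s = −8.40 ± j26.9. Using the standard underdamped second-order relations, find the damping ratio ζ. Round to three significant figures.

|pole| = ω_n = √(8.40² + 26.9²) = 28.2 rad/s; ζ = cos θ = σ/ω_n = 0.298.

ζ ≈ 0.298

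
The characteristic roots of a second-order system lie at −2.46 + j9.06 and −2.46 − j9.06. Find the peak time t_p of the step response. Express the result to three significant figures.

t_p = π/ω_d with ω_d = 9.06 (the imaginary part), so t_p = 0.347 s.

t_p ≈ 0.347 s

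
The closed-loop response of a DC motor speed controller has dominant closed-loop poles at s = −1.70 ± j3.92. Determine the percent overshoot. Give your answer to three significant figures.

The poles are at −σ ± jω_d with σ = 1.70 and ω_d = 3.92, so ω_n = √(σ²+ω_d²) = 4.27 rad/s and ζ = σ/ω_n = 0.398.
Overshoot: exp(−π·0.398/√(1−0.398²)) = 0.256, i.e. 25.6%.

%OS ≈ 25.6%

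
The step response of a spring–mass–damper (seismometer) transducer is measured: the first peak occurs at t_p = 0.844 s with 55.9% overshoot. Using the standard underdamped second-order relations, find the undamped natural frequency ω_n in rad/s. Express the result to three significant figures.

ζ from %OS: ζ = |ln 0.559|/√(π²+ln²0.559) = 0.182.
From t_p = π/ω_d, ω_d = π/0.844 = 3.72 rad/s, so ω_n = ω_d/√(1−ζ²) = 3.79 rad/s.

ω_n ≈ 3.79 rad/s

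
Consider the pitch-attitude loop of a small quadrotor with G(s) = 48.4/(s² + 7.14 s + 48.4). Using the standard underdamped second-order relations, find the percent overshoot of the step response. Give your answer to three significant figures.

%OS ≈ 15.3%

Matching coefficients with s² + 2ζω_n s + ω_n² gives ω_n² = 48.4 ⇒ ω_n = 6.96 rad/s, and ζ = 7.14/(2ω_n) = 0.513.
Overshoot: exp(−π·0.513/√(1−0.513²)) = 0.153, i.e. 15.3%.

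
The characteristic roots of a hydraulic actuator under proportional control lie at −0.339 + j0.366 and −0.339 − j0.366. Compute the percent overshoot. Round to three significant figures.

%OS ≈ 5.45%

With σ = 0.339, ω_d = 0.366: ω_n = √(σ²+ω_d²) = 0.499 rad/s, ζ = σ/ω_n = 0.680.
%OS = 100 e^{−πζ/√(1−ζ²)} with ζ = 0.680 gives 5.45%.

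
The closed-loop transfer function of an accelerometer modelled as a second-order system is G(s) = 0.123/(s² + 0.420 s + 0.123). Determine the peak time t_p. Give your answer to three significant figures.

ω_n = √0.123 = 0.351 rad/s; ζ = 0.420/(2·0.351) = 0.599.
ω_d = 0.351·√(1 − 0.599²) = 0.281 rad/s. Then t_p = π/ω_d = 11.2 s.

t_p ≈ 11.2 s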